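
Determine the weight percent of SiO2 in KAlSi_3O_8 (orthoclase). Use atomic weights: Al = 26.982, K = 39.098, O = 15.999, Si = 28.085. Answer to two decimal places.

Molar mass of KAlSi_3O_8 = 1*39.098 + 1*26.982 + 3*28.085 + 8*15.999 = 278.327 g/mol.
Each formula unit contains 3 Si, equivalent to 3/1 = 3.0000 mol SiO2.
M(SiO2) = 1×28.085 + 2×15.999 = 60.083 g/mol.
Mass of SiO2 per formula unit = 3.0000 × 60.083 = 180.249 g.
SiO2 wt% = 180.249 / 278.327 × 100 = 64.76%.

64.76 wt%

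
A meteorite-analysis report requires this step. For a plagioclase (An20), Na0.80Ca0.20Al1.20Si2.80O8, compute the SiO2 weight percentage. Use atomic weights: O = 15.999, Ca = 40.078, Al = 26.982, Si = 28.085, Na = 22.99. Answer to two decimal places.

M(Na0.80Ca0.20Al1.20Si2.80O8) = 265.416 g/mol; M(SiO2) = 60.083 g/mol.
Moles SiO2 per formula unit = 2.80 Si ÷ 1 = 2.8000.
SiO2 fraction = (2.8000 × 60.083) / 265.416 = 168.232/265.416 = 0.6338.

63.38 wt%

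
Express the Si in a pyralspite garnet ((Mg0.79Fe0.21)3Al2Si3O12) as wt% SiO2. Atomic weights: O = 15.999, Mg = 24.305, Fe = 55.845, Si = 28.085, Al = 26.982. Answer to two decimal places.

42.61 wt%

Formula mass = 422.992 g/mol.
3 Si → 3.0000 mol SiO2 per formula unit; M(SiO2) = 60.083, so SiO2 mass = 180.249 g.
180.249/422.992 × 100 = 42.61 wt%.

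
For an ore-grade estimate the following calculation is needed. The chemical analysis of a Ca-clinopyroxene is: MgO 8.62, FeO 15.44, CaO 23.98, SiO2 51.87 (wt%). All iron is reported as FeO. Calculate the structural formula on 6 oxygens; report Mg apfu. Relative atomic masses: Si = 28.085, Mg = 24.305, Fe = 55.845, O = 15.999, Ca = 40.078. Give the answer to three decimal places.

MgO: 8.62/40.304 = 0.21387 mol → 0.21387 mol Mg, 0.21387 mol O.
FeO: 15.44/71.844 = 0.21491 mol → 0.21491 mol Fe, 0.21491 mol O.
CaO: 23.98/56.077 = 0.42763 mol → 0.42763 mol Ca, 0.42763 mol O.
SiO2: 51.87/60.083 = 0.86331 mol → 0.86331 mol Si, 1.72662 mol O.
Total oxygen = 2.58303 mol. Normalization factor = 6/2.58303 = 2.32285.
Mg per 6 O = 0.21387 × 2.32285 = 0.497.

0.497 Mg apfu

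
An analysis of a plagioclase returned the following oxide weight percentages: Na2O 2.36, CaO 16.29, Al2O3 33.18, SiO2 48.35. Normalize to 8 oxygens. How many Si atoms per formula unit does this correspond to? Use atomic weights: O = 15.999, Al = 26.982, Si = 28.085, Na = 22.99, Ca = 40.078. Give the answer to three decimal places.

2.209 Si apfu

Na2O: 2.36/61.979 = 0.03808 mol → 0.07616 mol Na, 0.03808 mol O.
CaO: 16.29/56.077 = 0.29049 mol → 0.29049 mol Ca, 0.29049 mol O.
Al2O3: 33.18/101.961 = 0.32542 mol → 0.65084 mol Al, 0.97626 mol O.
SiO2: 48.35/60.083 = 0.80472 mol → 0.80472 mol Si, 1.60944 mol O.
Total oxygen = 2.91427 mol. Normalization factor = 8/2.91427 = 2.74511.
Si per 8 O = 0.80472 × 2.74511 = 2.209.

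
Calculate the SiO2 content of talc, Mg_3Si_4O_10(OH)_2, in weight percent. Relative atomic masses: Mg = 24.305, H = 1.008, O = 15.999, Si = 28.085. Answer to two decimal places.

Formula mass = 379.259 g/mol.
4 Si → 4.0000 mol SiO2 per formula unit; M(SiO2) = 60.083, so SiO2 mass = 240.332 g.
240.332/379.259 × 100 = 63.37 wt%.

63.37 wt%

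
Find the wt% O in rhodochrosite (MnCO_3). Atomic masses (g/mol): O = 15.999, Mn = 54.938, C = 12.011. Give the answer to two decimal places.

41.76 mass %

Molar mass of MnCO_3: 1*54.938 + 1*12.011 + 3*15.999 = 114.946 g/mol.
Mass of O per formula unit: 3 × 15.999 = 47.997 g.
Weight fraction O = 47.997 / 114.946 = 0.4176.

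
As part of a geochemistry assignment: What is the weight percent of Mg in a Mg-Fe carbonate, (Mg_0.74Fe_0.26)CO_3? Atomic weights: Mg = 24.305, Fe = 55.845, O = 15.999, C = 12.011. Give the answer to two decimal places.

Molar mass of (Mg_0.74Fe_0.26)CO_3: 0.74×24.305 + 0.26×55.845 + 1×12.011 + 3×15.999 = 92.513 g/mol.
Mass of Mg per formula unit: 0.74 × 24.305 = 17.986 g.
Weight fraction Mg = 17.986 / 92.513 = 0.1944.

19.44 wt%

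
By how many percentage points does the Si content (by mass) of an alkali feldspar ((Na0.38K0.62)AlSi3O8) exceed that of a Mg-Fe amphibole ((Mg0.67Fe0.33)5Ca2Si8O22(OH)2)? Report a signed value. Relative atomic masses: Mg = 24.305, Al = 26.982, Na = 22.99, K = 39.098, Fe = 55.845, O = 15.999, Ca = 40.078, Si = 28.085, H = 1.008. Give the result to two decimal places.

Si in (Na0.38K0.62)AlSi3O8: molar mass 272.206 g/mol; 3×28.085 = 84.255 g → 30.95 wt%.
Si in (Mg0.67Fe0.33)5Ca2Si8O22(OH)2: molar mass 864.394 g/mol; 8×28.085 = 224.680 g → 25.99 wt%.
Difference = 30.95 − 25.99 = 4.96 percentage points.

4.96 percentage points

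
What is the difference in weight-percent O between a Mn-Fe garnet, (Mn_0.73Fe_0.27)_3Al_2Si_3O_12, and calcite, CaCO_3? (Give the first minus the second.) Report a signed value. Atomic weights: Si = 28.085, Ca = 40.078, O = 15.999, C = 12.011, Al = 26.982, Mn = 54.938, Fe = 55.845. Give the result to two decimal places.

M((Mn_0.73Fe_0.27)_3Al_2Si_3O_12) = 495.756 g/mol, so wt% O = 191.988/495.756 × 100 = 38.73%.
M(CaCO_3) = 100.086 g/mol, so wt% O = 47.997/100.086 × 100 = 47.96%.
38.73 − 47.96 = -9.23 pp.

-9.23 percentage points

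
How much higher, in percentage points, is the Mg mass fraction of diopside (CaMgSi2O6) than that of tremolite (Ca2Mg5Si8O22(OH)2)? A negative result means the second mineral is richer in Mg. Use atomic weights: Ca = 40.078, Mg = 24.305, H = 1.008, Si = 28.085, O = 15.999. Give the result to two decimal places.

First mineral: 24.305 g Mg in 216.547 g formula = 11.22 wt% Mg.
Second mineral: 121.525 g Mg in 812.353 g formula = 14.96 wt% Mg.
11.22% − 14.96% gives a difference of -3.74 percentage points.

-3.74 percentage points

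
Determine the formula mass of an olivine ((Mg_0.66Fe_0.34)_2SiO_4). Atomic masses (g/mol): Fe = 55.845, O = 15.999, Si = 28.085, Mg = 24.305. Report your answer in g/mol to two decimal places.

Mg: 1.32 × 24.305 = 32.0826
Fe: 0.68 × 55.845 = 37.9746
Si: 1 × 28.085 = 28.0850
O: 4 × 15.999 = 63.9960
Summing the contributions gives the formula mass.

162.14 g/mol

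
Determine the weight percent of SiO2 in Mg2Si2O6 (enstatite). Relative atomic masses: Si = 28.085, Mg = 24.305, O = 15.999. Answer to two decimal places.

M(Mg2Si2O6) = 200.774 g/mol; M(SiO2) = 60.083 g/mol.
Moles SiO2 per formula unit = 2 Si ÷ 1 = 2.0000.
SiO2 fraction = (2.0000 × 60.083) / 200.774 = 120.166/200.774 = 0.5985.

59.85 wt%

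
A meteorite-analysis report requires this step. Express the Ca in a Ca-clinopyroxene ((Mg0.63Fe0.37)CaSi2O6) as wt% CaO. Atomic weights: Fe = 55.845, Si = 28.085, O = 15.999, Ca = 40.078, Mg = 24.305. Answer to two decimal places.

24.57 wt%

M((Mg0.63Fe0.37)CaSi2O6) = 228.217 g/mol; M(CaO) = 56.077 g/mol.
Moles CaO per formula unit = 1 Ca ÷ 1 = 1.0000.
CaO fraction = (1.0000 × 56.077) / 228.217 = 56.077/228.217 = 0.2457.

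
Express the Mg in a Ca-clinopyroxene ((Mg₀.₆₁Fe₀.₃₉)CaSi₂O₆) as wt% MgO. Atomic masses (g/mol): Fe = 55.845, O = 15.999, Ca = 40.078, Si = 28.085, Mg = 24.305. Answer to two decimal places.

10.74 wt%

M((Mg₀.₆₁Fe₀.₃₉)CaSi₂O₆) = 228.848 g/mol; M(MgO) = 40.304 g/mol.
Moles MgO per formula unit = 0.61 Mg ÷ 1 = 0.6100.
MgO fraction = (0.6100 × 40.304) / 228.848 = 24.585/228.848 = 0.1074.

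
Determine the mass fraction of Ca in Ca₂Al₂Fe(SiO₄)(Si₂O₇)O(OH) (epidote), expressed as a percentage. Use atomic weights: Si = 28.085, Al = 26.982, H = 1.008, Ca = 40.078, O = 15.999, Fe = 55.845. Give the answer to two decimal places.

M(Ca₂Al₂Fe(SiO₄)(Si₂O₇)O(OH)) = 483.215 g/mol.
Ca contributes 2 × 40.078 = 80.156 g per mole.
80.156/483.215 = 0.1659 → 16.59%.

16.59 mass %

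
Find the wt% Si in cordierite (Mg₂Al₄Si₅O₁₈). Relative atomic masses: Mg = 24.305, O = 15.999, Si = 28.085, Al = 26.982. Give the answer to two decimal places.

Formula mass = 2×24.305 + 4×26.982 + 5×28.085 + 18×15.999 = 584.945 g/mol, of which 140.425 g is Si.
So Si makes up 140.425/584.945 = 0.2401 of the mass, i.e. 24.01%.

24.01 wt%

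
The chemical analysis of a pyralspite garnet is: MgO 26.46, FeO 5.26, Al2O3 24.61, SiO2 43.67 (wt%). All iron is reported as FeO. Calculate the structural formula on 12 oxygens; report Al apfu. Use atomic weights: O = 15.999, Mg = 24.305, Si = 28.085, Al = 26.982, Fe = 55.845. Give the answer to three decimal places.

1.992 Al apfu

MgO: 26.46/40.304 = 0.65651 mol → 0.65651 mol Mg, 0.65651 mol O.
FeO: 5.26/71.844 = 0.07321 mol → 0.07321 mol Fe, 0.07321 mol O.
Al2O3: 24.61/101.961 = 0.24137 mol → 0.48274 mol Al, 0.72411 mol O.
SiO2: 43.67/60.083 = 0.72683 mol → 0.72683 mol Si, 1.45366 mol O.
Total oxygen = 2.90749 mol. Normalization factor = 12/2.90749 = 4.12727.
Al per 12 O = 0.48274 × 4.12727 = 1.992.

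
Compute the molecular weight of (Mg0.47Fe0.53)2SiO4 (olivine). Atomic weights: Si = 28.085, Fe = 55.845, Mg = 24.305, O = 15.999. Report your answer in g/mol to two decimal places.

174.12 g/mol

M = 0.94·24.305 + 1.06·55.845 + 1·28.085 + 4·15.999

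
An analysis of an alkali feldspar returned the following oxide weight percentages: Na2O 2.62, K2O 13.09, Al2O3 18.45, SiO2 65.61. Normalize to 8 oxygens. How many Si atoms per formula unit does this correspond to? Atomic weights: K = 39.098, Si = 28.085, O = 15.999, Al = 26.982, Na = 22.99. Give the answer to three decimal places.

Na2O (M=61.979): mol = 0.04227; Na = 0.08454, O = 0.04227.
K2O (M=94.195): mol = 0.13897; K = 0.27794, O = 0.13897.
Al2O3 (M=101.961): mol = 0.18095; Al = 0.36190, O = 0.54285.
SiO2 (M=60.083): mol = 1.09199; Si = 1.09199, O = 2.18398.
ΣO = 2.90807; factor = 8/ΣO = 2.75097.
Si apfu = 1.09199 × 2.75097 = 3.004.

3.004 Si apfu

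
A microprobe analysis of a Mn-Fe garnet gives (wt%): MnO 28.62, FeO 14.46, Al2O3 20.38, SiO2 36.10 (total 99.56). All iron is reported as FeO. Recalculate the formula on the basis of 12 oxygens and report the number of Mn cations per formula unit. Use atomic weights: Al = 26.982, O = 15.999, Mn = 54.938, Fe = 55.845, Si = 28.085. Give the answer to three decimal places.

MnO (M=70.937): mol = 0.40346; Mn = 0.40346, O = 0.40346.
FeO (M=71.844): mol = 0.20127; Fe = 0.20127, O = 0.20127.
Al2O3 (M=101.961): mol = 0.19988; Al = 0.39976, O = 0.59964.
SiO2 (M=60.083): mol = 0.60084; Si = 0.60084, O = 1.20168.
ΣO = 2.40605; factor = 12/ΣO = 4.98743.
Mn apfu = 0.40346 × 4.98743 = 2.012.

2.012 Mn apfu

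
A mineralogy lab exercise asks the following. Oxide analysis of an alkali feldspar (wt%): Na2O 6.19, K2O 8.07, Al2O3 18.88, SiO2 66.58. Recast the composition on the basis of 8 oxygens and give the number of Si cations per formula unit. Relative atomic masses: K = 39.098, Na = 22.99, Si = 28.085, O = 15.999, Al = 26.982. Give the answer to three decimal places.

Na2O: 6.19/61.979 = 0.09987 mol → 0.19974 mol Na, 0.09987 mol O.
K2O: 8.07/94.195 = 0.08567 mol → 0.17134 mol K, 0.08567 mol O.
Al2O3: 18.88/101.961 = 0.18517 mol → 0.37034 mol Al, 0.55551 mol O.
SiO2: 66.58/60.083 = 1.10813 mol → 1.10813 mol Si, 2.21626 mol O.
Total oxygen = 2.95731 mol. Normalization factor = 8/2.95731 = 2.70516.
Si per 8 O = 1.10813 × 2.70516 = 2.998.

2.998 Si apfu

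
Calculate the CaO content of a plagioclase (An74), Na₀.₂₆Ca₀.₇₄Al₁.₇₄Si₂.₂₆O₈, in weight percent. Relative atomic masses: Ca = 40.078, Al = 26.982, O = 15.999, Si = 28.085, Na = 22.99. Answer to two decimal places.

15.14 wt%

M(Na₀.₂₆Ca₀.₇₄Al₁.₇₄Si₂.₂₆O₈) = 274.048 g/mol; M(CaO) = 56.077 g/mol.
Moles CaO per formula unit = 0.74 Ca ÷ 1 = 0.7400.
CaO fraction = (0.7400 × 56.077) / 274.048 = 41.497/274.048 = 0.1514.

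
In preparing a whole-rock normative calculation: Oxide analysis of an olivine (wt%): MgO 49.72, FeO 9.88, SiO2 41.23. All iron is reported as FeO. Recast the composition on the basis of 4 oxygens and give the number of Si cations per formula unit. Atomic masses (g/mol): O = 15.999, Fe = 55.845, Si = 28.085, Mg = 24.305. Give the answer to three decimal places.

MgO: 49.72/40.304 = 1.23362 mol → 1.23362 mol Mg, 1.23362 mol O.
FeO: 9.88/71.844 = 0.13752 mol → 0.13752 mol Fe, 0.13752 mol O.
SiO2: 41.23/60.083 = 0.68622 mol → 0.68622 mol Si, 1.37244 mol O.
Total oxygen = 2.74358 mol. Normalization factor = 4/2.74358 = 1.45795.
Si per 4 O = 0.68622 × 1.45795 = 1.000.

1.000 Si apfu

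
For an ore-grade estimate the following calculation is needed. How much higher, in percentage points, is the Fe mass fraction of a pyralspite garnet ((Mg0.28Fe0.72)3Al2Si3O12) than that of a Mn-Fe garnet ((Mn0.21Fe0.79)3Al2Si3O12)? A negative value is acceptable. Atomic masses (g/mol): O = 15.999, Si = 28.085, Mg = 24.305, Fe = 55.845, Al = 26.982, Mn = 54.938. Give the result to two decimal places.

M((Mg0.28Fe0.72)3Al2Si3O12) = 471.248 g/mol, so wt% Fe = 120.625/471.248 × 100 = 25.60%.
M((Mn0.21Fe0.79)3Al2Si3O12) = 497.171 g/mol, so wt% Fe = 132.353/497.171 × 100 = 26.62%.
25.60 − 26.62 = -1.02 pp.

-1.02 percentage points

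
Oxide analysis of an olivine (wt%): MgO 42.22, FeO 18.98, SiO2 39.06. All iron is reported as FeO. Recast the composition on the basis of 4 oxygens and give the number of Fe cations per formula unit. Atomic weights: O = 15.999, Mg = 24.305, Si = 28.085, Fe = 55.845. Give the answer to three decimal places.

42.22 wt% MgO ÷ 40.304 g/mol = 1.04754 mol, giving 1.04754 Mg and 1.04754 O.
18.98 wt% FeO ÷ 71.844 g/mol = 0.26418 mol, giving 0.26418 Fe and 0.26418 O.
39.06 wt% SiO2 ÷ 60.083 g/mol = 0.65010 mol, giving 0.65010 Si and 1.30020 O.
Oxygen sums to 2.61192; scaling by 4/2.61192 = 1.53144 puts the formula on 4 O.
Fe: 0.26418 × 1.53144 = 0.405 atoms per formula unit.

0.405 Fe apfu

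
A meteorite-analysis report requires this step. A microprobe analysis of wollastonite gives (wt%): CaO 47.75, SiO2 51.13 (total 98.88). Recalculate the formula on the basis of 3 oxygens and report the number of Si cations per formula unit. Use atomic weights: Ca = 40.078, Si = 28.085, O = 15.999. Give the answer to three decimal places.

1.000 Si apfu

CaO: 47.75/56.077 = 0.85151 mol → 0.85151 mol Ca, 0.85151 mol O.
SiO2: 51.13/60.083 = 0.85099 mol → 0.85099 mol Si, 1.70198 mol O.
Total oxygen = 2.55349 mol. Normalization factor = 3/2.55349 = 1.17486.
Si per 3 O = 0.85099 × 1.17486 = 1.000.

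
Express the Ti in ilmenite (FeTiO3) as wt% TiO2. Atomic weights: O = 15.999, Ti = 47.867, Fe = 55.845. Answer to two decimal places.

Formula mass = 151.709 g/mol.
1 Ti → 1.0000 mol TiO2 per formula unit; M(TiO2) = 79.865, so TiO2 mass = 79.865 g.
79.865/151.709 × 100 = 52.64 wt%.

52.64 wt%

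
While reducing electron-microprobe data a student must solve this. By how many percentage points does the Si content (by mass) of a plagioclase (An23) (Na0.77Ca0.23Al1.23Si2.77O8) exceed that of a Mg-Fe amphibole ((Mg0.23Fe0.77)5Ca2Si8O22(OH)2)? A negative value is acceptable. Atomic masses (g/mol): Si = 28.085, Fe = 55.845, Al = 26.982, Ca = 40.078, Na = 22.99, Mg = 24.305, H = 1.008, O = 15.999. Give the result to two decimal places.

First mineral: 77.795 g Si in 265.896 g formula = 29.26 wt% Si.
Second mineral: 224.680 g Si in 933.782 g formula = 24.06 wt% Si.
29.26% − 24.06% gives a difference of 5.20 percentage points.

5.20 percentage points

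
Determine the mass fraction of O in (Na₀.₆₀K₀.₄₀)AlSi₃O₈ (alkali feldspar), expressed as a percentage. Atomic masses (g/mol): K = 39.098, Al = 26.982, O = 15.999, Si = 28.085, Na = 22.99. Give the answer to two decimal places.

Formula mass = 0.60·22.99 + 0.40·39.098 + 1·26.982 + 3·28.085 + 8·15.999 = 268.662 g/mol, of which 127.992 g is O.
So O makes up 127.992/268.662 = 0.4764 of the mass, i.e. 47.64%.

47.64 wt%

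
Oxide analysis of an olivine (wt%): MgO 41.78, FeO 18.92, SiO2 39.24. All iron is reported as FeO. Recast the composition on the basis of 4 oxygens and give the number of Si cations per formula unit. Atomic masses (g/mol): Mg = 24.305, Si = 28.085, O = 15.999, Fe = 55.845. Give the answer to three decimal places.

1.002 Si apfu

MgO: 41.78/40.304 = 1.03662 mol → 1.03662 mol Mg, 1.03662 mol O.
FeO: 18.92/71.844 = 0.26335 mol → 0.26335 mol Fe, 0.26335 mol O.
SiO2: 39.24/60.083 = 0.65310 mol → 0.65310 mol Si, 1.30620 mol O.
Total oxygen = 2.60617 mol. Normalization factor = 4/2.60617 = 1.53482.
Si per 4 O = 0.65310 × 1.53482 = 1.002.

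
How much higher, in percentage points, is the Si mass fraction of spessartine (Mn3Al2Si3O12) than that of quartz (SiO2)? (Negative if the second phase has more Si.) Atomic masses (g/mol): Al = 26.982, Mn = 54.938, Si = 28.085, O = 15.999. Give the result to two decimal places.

Si in Mn3Al2Si3O12: molar mass 495.021 g/mol; 3×28.085 = 84.255 g → 17.02 wt%.
Si in SiO2: molar mass 60.083 g/mol; 1×28.085 = 28.085 g → 46.74 wt%.
Difference = 17.02 − 46.74 = -29.72 percentage points.

-29.72 percentage points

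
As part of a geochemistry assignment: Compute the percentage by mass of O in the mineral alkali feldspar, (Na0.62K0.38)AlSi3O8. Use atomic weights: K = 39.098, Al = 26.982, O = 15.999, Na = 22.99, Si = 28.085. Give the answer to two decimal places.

47.70 mass %

M((Na0.62K0.38)AlSi3O8) = 268.340 g/mol.
O contributes 8 × 15.999 = 127.992 g per mole.
127.992/268.340 = 0.4770 → 47.70%.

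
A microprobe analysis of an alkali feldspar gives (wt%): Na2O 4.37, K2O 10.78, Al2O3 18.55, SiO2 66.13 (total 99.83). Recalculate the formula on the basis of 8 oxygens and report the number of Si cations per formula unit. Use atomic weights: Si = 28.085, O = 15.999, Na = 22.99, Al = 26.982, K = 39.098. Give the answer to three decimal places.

3.003 Si apfu

Na2O (M=61.979): mol = 0.07051; Na = 0.14102, O = 0.07051.
K2O (M=94.195): mol = 0.11444; K = 0.22888, O = 0.11444.
Al2O3 (M=101.961): mol = 0.18193; Al = 0.36386, O = 0.54579.
SiO2 (M=60.083): mol = 1.10064; Si = 1.10064, O = 2.20128.
ΣO = 2.93202; factor = 8/ΣO = 2.72849.
Si apfu = 1.10064 × 2.72849 = 3.003.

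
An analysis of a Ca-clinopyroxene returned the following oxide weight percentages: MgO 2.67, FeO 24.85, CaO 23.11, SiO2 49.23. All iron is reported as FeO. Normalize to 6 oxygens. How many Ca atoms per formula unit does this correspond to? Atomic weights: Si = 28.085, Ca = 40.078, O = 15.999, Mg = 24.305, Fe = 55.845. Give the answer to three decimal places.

MgO: 2.67/40.304 = 0.06625 mol → 0.06625 mol Mg, 0.06625 mol O.
FeO: 24.85/71.844 = 0.34589 mol → 0.34589 mol Fe, 0.34589 mol O.
CaO: 23.11/56.077 = 0.41211 mol → 0.41211 mol Ca, 0.41211 mol O.
SiO2: 49.23/60.083 = 0.81937 mol → 0.81937 mol Si, 1.63874 mol O.
Total oxygen = 2.46299 mol. Normalization factor = 6/2.46299 = 2.43606.
Ca per 6 O = 0.41211 × 2.43606 = 1.004.

1.004 Ca apfu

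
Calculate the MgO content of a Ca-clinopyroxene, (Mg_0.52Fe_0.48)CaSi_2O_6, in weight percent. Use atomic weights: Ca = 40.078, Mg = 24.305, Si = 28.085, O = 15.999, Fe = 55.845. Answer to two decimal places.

9.05 wt%

M((Mg_0.52Fe_0.48)CaSi_2O_6) = 231.686 g/mol; M(MgO) = 40.304 g/mol.
Moles MgO per formula unit = 0.52 Mg ÷ 1 = 0.5200.
MgO fraction = (0.5200 × 40.304) / 231.686 = 20.958/231.686 = 0.0905.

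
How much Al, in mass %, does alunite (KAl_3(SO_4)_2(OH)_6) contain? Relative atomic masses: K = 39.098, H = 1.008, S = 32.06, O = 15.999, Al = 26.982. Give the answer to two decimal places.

M(KAl_3(SO_4)_2(OH)_6) = 414.198 g/mol.
Al contributes 3 × 26.982 = 80.946 g per mole.
80.946/414.198 = 0.1954 → 19.54%.

19.54 mass %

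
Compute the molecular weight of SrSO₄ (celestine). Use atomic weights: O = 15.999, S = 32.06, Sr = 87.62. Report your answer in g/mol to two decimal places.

Sr: 1 × 87.62 = 87.6200
S: 1 × 32.06 = 32.0600
O: 4 × 15.999 = 63.9960
Summing the contributions gives the formula mass.

183.68 g/mol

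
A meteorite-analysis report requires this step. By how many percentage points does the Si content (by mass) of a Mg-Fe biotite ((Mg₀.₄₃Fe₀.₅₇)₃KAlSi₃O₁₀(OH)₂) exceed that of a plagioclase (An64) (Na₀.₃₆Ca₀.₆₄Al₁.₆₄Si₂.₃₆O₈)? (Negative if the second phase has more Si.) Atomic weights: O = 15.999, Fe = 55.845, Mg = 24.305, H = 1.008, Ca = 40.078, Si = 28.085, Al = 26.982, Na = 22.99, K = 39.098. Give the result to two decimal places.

-6.45 percentage points

M((Mg₀.₄₃Fe₀.₅₇)₃KAlSi₃O₁₀(OH)₂) = 471.187 g/mol, so wt% Si = 84.255/471.187 × 100 = 17.88%.
M(Na₀.₃₆Ca₀.₆₄Al₁.₆₄Si₂.₃₆O₈) = 272.449 g/mol, so wt% Si = 66.281/272.449 × 100 = 24.33%.
17.88 − 24.33 = -6.45 pp.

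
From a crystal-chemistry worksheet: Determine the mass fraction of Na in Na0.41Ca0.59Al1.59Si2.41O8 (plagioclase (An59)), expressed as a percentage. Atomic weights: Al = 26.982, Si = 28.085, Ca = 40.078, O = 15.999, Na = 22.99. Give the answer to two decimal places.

3.47 weight percent

Molar mass of Na0.41Ca0.59Al1.59Si2.41O8: 0.41·22.99 + 0.59·40.078 + 1.59·26.982 + 2.41·28.085 + 8·15.999 = 271.650 g/mol.
Mass of Na per formula unit: 0.41 × 22.99 = 9.426 g.
Weight fraction Na = 9.426 / 271.650 = 0.0347.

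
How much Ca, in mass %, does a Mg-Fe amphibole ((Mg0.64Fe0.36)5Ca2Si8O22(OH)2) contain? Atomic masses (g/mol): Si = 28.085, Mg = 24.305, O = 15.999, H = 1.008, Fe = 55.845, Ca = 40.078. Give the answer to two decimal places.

9.22 mass %

Formula mass = 3.20×24.305 + 1.80×55.845 + 2×40.078 + 8×28.085 + 24×15.999 + 2×1.008 = 869.125 g/mol, of which 80.156 g is Ca.
So Ca makes up 80.156/869.125 = 0.0922 of the mass, i.e. 9.22%.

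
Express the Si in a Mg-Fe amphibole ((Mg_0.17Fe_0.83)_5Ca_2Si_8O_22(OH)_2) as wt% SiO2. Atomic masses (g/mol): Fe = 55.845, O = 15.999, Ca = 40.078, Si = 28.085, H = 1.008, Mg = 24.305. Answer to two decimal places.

50.96 wt%

Molar mass of (Mg_0.17Fe_0.83)_5Ca_2Si_8O_22(OH)_2 = 0.85×24.305 + 4.15×55.845 + 2×40.078 + 8×28.085 + 24×15.999 + 2×1.008 = 943.244 g/mol.
Each formula unit contains 8 Si, equivalent to 8/1 = 8.0000 mol SiO2.
M(SiO2) = 1×28.085 + 2×15.999 = 60.083 g/mol.
Mass of SiO2 per formula unit = 8.0000 × 60.083 = 480.664 g.
SiO2 wt% = 480.664 / 943.244 × 100 = 50.96%.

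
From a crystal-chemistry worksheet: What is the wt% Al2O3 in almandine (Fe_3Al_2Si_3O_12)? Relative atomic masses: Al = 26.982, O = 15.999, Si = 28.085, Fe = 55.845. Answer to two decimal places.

Formula mass = 497.742 g/mol.
2 Al → 1.0000 mol Al2O3 per formula unit; M(Al2O3) = 101.961, so Al2O3 mass = 101.961 g.
101.961/497.742 × 100 = 20.48 wt%.

20.48 wt%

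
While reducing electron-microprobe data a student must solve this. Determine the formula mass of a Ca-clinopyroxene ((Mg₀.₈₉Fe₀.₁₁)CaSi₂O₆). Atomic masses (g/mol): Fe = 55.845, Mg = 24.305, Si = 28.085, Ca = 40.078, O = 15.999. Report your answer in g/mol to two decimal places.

220.02 g/mol

The formula mass is the sum 0.89(24.305) + 0.11(55.845) + 1(40.078) + 2(28.085) + 6(15.999).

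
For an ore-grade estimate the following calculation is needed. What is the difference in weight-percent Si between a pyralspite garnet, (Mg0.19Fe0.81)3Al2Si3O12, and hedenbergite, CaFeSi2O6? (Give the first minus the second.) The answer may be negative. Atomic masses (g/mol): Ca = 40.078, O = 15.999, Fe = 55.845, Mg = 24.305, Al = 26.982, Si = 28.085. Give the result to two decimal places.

Si in (Mg0.19Fe0.81)3Al2Si3O12: molar mass 479.764 g/mol; 3×28.085 = 84.255 g → 17.56 wt%.
Si in CaFeSi2O6: molar mass 248.087 g/mol; 2×28.085 = 56.170 g → 22.64 wt%.
Difference = 17.56 − 22.64 = -5.08 percentage points.

-5.08 percentage points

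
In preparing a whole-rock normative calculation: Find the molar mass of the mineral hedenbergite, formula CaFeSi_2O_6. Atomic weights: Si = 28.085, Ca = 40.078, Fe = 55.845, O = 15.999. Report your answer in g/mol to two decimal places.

Ca: 1 × 40.078 = 40.0780
Fe: 1 × 55.845 = 55.8450
Si: 2 × 28.085 = 56.1700
O: 6 × 15.999 = 95.9940
Summing the contributions gives the formula mass.

248.09 g/mol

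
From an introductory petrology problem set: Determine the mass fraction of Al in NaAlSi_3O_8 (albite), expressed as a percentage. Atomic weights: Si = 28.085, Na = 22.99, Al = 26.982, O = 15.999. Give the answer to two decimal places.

10.29 weight percent

M(NaAlSi_3O_8) = 262.219 g/mol.
Al contributes 1 × 26.982 = 26.982 g per mole.
26.982/262.219 = 0.1029 → 10.29%.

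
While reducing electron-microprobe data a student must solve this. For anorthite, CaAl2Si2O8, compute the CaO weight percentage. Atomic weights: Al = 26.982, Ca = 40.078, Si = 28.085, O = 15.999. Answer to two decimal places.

20.16 wt%

M(CaAl2Si2O8) = 278.204 g/mol; M(CaO) = 56.077 g/mol.
Moles CaO per formula unit = 1 Ca ÷ 1 = 1.0000.
CaO fraction = (1.0000 × 56.077) / 278.204 = 56.077/278.204 = 0.2016.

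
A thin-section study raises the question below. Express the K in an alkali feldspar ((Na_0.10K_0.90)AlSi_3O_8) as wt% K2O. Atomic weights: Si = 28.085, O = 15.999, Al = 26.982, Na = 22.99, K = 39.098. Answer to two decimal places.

15.32 wt%

Formula mass = 276.716 g/mol.
0.90 K → 0.4500 mol K2O per formula unit; M(K2O) = 94.195, so K2O mass = 42.388 g.
42.388/276.716 × 100 = 15.32 wt%.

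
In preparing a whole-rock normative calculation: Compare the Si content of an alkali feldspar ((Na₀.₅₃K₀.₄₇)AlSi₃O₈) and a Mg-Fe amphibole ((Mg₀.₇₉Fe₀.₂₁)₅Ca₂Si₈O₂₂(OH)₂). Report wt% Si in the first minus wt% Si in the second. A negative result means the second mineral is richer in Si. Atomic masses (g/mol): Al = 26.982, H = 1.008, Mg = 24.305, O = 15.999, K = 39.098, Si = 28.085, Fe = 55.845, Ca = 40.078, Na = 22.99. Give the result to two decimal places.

M((Na₀.₅₃K₀.₄₇)AlSi₃O₈) = 269.790 g/mol, so wt% Si = 84.255/269.790 × 100 = 31.23%.
M((Mg₀.₇₉Fe₀.₂₁)₅Ca₂Si₈O₂₂(OH)₂) = 845.470 g/mol, so wt% Si = 224.680/845.470 × 100 = 26.57%.
31.23 − 26.57 = 4.66 pp.

4.66 percentage points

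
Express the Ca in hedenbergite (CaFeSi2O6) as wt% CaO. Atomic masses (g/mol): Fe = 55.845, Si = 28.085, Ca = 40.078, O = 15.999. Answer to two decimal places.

22.60 wt%

Molar mass of CaFeSi2O6 = 1*40.078 + 1*55.845 + 2*28.085 + 6*15.999 = 248.087 g/mol.
Each formula unit contains 1 Ca, equivalent to 1/1 = 1.0000 mol CaO.
M(CaO) = 1×40.078 + 1×15.999 = 56.077 g/mol.
Mass of CaO per formula unit = 1.0000 × 56.077 = 56.077 g.
CaO wt% = 56.077 / 248.087 × 100 = 22.60%.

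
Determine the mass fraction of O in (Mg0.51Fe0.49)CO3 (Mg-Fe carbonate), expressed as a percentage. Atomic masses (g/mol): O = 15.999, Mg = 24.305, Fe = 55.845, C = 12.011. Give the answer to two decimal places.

48.11 mass %

Formula mass = 0.51×24.305 + 0.49×55.845 + 1×12.011 + 3×15.999 = 99.768 g/mol, of which 47.997 g is O.
So O makes up 47.997/99.768 = 0.4811 of the mass, i.e. 48.11%.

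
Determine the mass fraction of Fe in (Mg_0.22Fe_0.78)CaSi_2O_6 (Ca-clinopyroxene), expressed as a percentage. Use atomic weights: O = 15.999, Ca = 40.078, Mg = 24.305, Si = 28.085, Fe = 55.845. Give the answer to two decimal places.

18.06 mass %

Molar mass of (Mg_0.22Fe_0.78)CaSi_2O_6: 0.22·24.305 + 0.78·55.845 + 1·40.078 + 2·28.085 + 6·15.999 = 241.148 g/mol.
Mass of Fe per formula unit: 0.78 × 55.845 = 43.559 g.
Weight fraction Fe = 43.559 / 241.148 = 0.1806.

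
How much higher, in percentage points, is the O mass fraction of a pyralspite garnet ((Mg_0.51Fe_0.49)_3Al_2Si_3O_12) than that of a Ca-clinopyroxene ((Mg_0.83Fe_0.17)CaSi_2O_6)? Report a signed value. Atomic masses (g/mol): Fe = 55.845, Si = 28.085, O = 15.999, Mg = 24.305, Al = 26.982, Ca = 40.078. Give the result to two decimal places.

-0.55 percentage points

O in (Mg_0.51Fe_0.49)_3Al_2Si_3O_12: molar mass 449.486 g/mol; 12×15.999 = 191.988 g → 42.71 wt%.
O in (Mg_0.83Fe_0.17)CaSi_2O_6: molar mass 221.909 g/mol; 6×15.999 = 95.994 g → 43.26 wt%.
Difference = 42.71 − 43.26 = -0.55 percentage points.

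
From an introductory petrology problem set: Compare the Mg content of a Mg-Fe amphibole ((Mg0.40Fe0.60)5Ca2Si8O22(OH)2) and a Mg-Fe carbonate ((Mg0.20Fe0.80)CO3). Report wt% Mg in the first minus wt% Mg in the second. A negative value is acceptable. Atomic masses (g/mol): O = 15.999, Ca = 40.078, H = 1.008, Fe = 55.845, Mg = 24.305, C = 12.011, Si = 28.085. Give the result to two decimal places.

0.92 percentage points

M((Mg0.40Fe0.60)5Ca2Si8O22(OH)2) = 906.973 g/mol, so wt% Mg = 48.610/906.973 × 100 = 5.36%.
M((Mg0.20Fe0.80)CO3) = 109.545 g/mol, so wt% Mg = 4.861/109.545 × 100 = 4.44%.
5.36 − 4.44 = 0.92 pp.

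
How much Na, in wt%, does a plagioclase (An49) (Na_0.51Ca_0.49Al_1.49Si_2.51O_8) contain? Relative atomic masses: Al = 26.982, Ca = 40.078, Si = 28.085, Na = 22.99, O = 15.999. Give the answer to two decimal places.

4.34 wt%

Formula mass = 0.51*22.99 + 0.49*40.078 + 1.49*26.982 + 2.51*28.085 + 8*15.999 = 270.052 g/mol, of which 11.725 g is Na.
So Na makes up 11.725/270.052 = 0.0434 of the mass, i.e. 4.34%.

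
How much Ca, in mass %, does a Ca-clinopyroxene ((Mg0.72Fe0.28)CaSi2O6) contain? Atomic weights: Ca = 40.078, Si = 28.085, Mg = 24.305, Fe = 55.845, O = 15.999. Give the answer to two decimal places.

17.78 mass %

M((Mg0.72Fe0.28)CaSi2O6) = 225.378 g/mol.
Ca contributes 1 × 40.078 = 40.078 g per mole.
40.078/225.378 = 0.1778 → 17.78%.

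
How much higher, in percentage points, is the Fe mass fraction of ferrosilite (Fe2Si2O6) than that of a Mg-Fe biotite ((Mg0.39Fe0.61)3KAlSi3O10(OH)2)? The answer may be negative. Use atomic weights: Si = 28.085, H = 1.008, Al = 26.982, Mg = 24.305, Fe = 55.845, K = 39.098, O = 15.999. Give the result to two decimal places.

20.81 percentage points

First mineral: 111.690 g Fe in 263.854 g formula = 42.33 wt% Fe.
Second mineral: 102.196 g Fe in 474.972 g formula = 21.52 wt% Fe.
42.33% − 21.52% gives a difference of 20.81 percentage points.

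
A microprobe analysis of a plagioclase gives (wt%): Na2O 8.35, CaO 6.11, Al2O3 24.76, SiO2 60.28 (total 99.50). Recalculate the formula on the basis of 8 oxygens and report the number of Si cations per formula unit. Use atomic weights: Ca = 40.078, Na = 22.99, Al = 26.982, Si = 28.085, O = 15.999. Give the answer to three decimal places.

2.694 Si apfu

Na2O: 8.35/61.979 = 0.13472 mol → 0.26944 mol Na, 0.13472 mol O.
CaO: 6.11/56.077 = 0.10896 mol → 0.10896 mol Ca, 0.10896 mol O.
Al2O3: 24.76/101.961 = 0.24284 mol → 0.48568 mol Al, 0.72852 mol O.
SiO2: 60.28/60.083 = 1.00328 mol → 1.00328 mol Si, 2.00656 mol O.
Total oxygen = 2.97876 mol. Normalization factor = 8/2.97876 = 2.68568.
Si per 8 O = 1.00328 × 2.68568 = 2.694.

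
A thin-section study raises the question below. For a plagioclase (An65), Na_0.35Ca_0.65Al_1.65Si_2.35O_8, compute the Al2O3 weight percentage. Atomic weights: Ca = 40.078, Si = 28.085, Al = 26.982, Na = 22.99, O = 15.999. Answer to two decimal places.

30.86 wt%

Molar mass of Na_0.35Ca_0.65Al_1.65Si_2.35O_8 = 0.35×22.99 + 0.65×40.078 + 1.65×26.982 + 2.35×28.085 + 8×15.999 = 272.609 g/mol.
Each formula unit contains 1.65 Al, equivalent to 1.65/2 = 0.8250 mol Al2O3.
M(Al2O3) = 2×26.982 + 3×15.999 = 101.961 g/mol.
Mass of Al2O3 per formula unit = 0.8250 × 101.961 = 84.118 g.
Al2O3 wt% = 84.118 / 272.609 × 100 = 30.86%.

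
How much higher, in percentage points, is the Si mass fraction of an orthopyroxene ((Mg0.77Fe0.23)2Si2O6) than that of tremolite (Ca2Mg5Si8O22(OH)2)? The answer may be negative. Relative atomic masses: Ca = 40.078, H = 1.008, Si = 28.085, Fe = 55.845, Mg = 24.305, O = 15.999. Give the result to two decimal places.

Si in (Mg0.77Fe0.23)2Si2O6: molar mass 215.282 g/mol; 2×28.085 = 56.170 g → 26.09 wt%.
Si in Ca2Mg5Si8O22(OH)2: molar mass 812.353 g/mol; 8×28.085 = 224.680 g → 27.66 wt%.
Difference = 26.09 − 27.66 = -1.57 percentage points.

-1.57 percentage points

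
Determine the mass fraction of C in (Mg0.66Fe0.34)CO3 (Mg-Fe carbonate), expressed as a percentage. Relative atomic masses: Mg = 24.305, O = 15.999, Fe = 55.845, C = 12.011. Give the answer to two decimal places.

12.64 mass %

Formula mass = 0.66*24.305 + 0.34*55.845 + 1*12.011 + 3*15.999 = 95.037 g/mol, of which 12.011 g is C.
So C makes up 12.011/95.037 = 0.1264 of the mass, i.e. 12.64%.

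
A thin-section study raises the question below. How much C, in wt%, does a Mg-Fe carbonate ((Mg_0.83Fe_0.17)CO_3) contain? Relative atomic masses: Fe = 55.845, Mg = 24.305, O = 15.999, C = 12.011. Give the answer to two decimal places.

13.39 wt%

Formula mass = 0.83×24.305 + 0.17×55.845 + 1×12.011 + 3×15.999 = 89.675 g/mol, of which 12.011 g is C.
So C makes up 12.011/89.675 = 0.1339 of the mass, i.e. 13.39%.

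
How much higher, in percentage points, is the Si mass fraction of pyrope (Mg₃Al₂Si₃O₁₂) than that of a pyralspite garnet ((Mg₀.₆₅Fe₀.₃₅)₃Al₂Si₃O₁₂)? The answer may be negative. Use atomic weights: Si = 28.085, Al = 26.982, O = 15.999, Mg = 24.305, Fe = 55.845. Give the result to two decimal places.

First mineral: 84.255 g Si in 403.122 g formula = 20.90 wt% Si.
Second mineral: 84.255 g Si in 436.239 g formula = 19.31 wt% Si.
20.90% − 19.31% gives a difference of 1.59 percentage points.

1.59 percentage points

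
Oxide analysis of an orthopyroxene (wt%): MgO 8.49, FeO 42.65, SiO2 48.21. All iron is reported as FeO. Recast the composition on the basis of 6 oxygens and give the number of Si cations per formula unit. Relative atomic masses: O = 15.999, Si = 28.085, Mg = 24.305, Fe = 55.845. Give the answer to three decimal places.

1.998 Si apfu

8.49 wt% MgO ÷ 40.304 g/mol = 0.21065 mol, giving 0.21065 Mg and 0.21065 O.
42.65 wt% FeO ÷ 71.844 g/mol = 0.59365 mol, giving 0.59365 Fe and 0.59365 O.
48.21 wt% SiO2 ÷ 60.083 g/mol = 0.80239 mol, giving 0.80239 Si and 1.60478 O.
Oxygen sums to 2.40908; scaling by 6/2.40908 = 2.49058 puts the formula on 6 O.
Si: 0.80239 × 2.49058 = 1.998 atoms per formula unit.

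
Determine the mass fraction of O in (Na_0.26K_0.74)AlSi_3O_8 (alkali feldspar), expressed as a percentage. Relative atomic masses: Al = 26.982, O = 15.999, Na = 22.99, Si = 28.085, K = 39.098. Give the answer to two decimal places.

Formula mass = 0.26*22.99 + 0.74*39.098 + 1*26.982 + 3*28.085 + 8*15.999 = 274.139 g/mol, of which 127.992 g is O.
So O makes up 127.992/274.139 = 0.4669 of the mass, i.e. 46.69%.

46.69 wt%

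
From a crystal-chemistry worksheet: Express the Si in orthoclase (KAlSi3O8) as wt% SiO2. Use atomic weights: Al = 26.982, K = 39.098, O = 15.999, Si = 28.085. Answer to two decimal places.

M(KAlSi3O8) = 278.327 g/mol; M(SiO2) = 60.083 g/mol.
Moles SiO2 per formula unit = 3 Si ÷ 1 = 3.0000.
SiO2 fraction = (3.0000 × 60.083) / 278.327 = 180.249/278.327 = 0.6476.

64.76 wt%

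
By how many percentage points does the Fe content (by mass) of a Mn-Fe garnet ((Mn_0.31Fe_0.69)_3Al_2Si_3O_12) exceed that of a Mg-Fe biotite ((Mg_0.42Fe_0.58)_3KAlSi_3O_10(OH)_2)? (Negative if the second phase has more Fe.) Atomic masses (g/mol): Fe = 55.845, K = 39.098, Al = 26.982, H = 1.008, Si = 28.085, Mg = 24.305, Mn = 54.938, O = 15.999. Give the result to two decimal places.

First mineral: 115.599 g Fe in 496.898 g formula = 23.26 wt% Fe.
Second mineral: 97.170 g Fe in 472.134 g formula = 20.58 wt% Fe.
23.26% − 20.58% gives a difference of 2.68 percentage points.

2.68 percentage points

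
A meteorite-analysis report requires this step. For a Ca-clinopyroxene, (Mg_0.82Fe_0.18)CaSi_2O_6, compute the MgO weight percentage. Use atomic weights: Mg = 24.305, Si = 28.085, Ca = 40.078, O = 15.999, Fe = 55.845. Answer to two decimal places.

14.87 wt%

Molar mass of (Mg_0.82Fe_0.18)CaSi_2O_6 = 0.82·24.305 + 0.18·55.845 + 1·40.078 + 2·28.085 + 6·15.999 = 222.224 g/mol.
Each formula unit contains 0.82 Mg, equivalent to 0.82/1 = 0.8200 mol MgO.
M(MgO) = 1×24.305 + 1×15.999 = 40.304 g/mol.
Mass of MgO per formula unit = 0.8200 × 40.304 = 33.049 g.
MgO wt% = 33.049 / 222.224 × 100 = 14.87%.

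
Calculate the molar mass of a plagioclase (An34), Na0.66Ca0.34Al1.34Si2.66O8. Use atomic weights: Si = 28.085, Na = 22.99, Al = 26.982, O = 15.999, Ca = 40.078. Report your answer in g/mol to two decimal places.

Na: 0.66 × 22.99 = 15.1734
Ca: 0.34 × 40.078 = 13.6265
Al: 1.34 × 26.982 = 36.1559
Si: 2.66 × 28.085 = 74.7061
O: 8 × 15.999 = 127.9920
Summing the contributions gives the formula mass.

267.65 g/mol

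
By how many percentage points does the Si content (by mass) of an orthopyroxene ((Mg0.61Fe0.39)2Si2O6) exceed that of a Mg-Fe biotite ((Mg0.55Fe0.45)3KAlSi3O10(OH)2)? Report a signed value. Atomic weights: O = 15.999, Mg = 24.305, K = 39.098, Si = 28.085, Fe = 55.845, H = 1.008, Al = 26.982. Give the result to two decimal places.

M((Mg0.61Fe0.39)2Si2O6) = 225.375 g/mol, so wt% Si = 56.170/225.375 × 100 = 24.92%.
M((Mg0.55Fe0.45)3KAlSi3O10(OH)2) = 459.833 g/mol, so wt% Si = 84.255/459.833 × 100 = 18.32%.
24.92 − 18.32 = 6.60 pp.

6.60 percentage points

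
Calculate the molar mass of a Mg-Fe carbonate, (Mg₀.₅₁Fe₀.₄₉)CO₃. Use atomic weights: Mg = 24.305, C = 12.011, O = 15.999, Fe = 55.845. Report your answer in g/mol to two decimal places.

99.77 g/mol

The formula mass is the sum 0.51·24.305 + 0.49·55.845 + 1·12.011 + 3·15.999.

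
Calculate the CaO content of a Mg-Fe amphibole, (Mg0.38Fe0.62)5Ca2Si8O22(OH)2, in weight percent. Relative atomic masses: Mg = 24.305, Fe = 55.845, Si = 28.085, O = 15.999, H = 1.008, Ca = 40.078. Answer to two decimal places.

12.32 wt%

Molar mass of (Mg0.38Fe0.62)5Ca2Si8O22(OH)2 = 1.90*24.305 + 3.10*55.845 + 2*40.078 + 8*28.085 + 24*15.999 + 2*1.008 = 910.127 g/mol.
Each formula unit contains 2 Ca, equivalent to 2/1 = 2.0000 mol CaO.
M(CaO) = 1×40.078 + 1×15.999 = 56.077 g/mol.
Mass of CaO per formula unit = 2.0000 × 56.077 = 112.154 g.
CaO wt% = 112.154 / 910.127 × 100 = 12.32%.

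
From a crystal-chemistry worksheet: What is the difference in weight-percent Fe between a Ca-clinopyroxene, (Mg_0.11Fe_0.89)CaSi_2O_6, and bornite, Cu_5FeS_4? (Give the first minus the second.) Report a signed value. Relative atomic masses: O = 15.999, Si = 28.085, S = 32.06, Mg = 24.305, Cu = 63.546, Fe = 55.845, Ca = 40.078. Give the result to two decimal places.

9.19 percentage points

Fe in (Mg_0.11Fe_0.89)CaSi_2O_6: molar mass 244.618 g/mol; 0.89×55.845 = 49.702 g → 20.32 wt%.
Fe in Cu_5FeS_4: molar mass 501.815 g/mol; 1×55.845 = 55.845 g → 11.13 wt%.
Difference = 20.32 − 11.13 = 9.19 percentage points.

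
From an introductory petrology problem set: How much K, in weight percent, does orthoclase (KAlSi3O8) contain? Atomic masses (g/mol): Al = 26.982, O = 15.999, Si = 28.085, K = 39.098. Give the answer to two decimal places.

14.05 weight percent

Formula mass = 1·39.098 + 1·26.982 + 3·28.085 + 8·15.999 = 278.327 g/mol, of which 39.098 g is K.
So K makes up 39.098/278.327 = 0.1405 of the mass, i.e. 14.05%.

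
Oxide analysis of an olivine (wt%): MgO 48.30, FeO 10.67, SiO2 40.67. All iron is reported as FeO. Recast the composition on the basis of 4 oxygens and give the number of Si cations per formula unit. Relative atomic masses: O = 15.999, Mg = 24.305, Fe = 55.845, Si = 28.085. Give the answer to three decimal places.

MgO (M=40.304): mol = 1.19839; Mg = 1.19839, O = 1.19839.
FeO (M=71.844): mol = 0.14852; Fe = 0.14852, O = 0.14852.
SiO2 (M=60.083): mol = 0.67690; Si = 0.67690, O = 1.35380.
ΣO = 2.70071; factor = 4/ΣO = 1.48109.
Si apfu = 0.67690 × 1.48109 = 1.003.

1.003 Si apfu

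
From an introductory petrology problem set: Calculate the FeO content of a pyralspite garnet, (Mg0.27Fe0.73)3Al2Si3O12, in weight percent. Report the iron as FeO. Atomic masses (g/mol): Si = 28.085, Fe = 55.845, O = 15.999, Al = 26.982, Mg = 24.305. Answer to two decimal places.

Formula mass = 472.195 g/mol.
2.19 Fe → 2.1900 mol FeO per formula unit; M(FeO) = 71.844, so FeO mass = 157.338 g.
157.338/472.195 × 100 = 33.32 wt%.

33.32 wt%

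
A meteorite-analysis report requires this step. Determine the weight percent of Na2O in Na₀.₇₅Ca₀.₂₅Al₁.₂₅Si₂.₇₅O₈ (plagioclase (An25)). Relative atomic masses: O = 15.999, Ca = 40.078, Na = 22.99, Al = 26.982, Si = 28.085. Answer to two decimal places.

M(Na₀.₇₅Ca₀.₂₅Al₁.₂₅Si₂.₇₅O₈) = 266.215 g/mol; M(Na2O) = 61.979 g/mol.
Moles Na2O per formula unit = 0.75 Na ÷ 2 = 0.3750.
Na2O fraction = (0.3750 × 61.979) / 266.215 = 23.242/266.215 = 0.0873.

8.73 wt%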